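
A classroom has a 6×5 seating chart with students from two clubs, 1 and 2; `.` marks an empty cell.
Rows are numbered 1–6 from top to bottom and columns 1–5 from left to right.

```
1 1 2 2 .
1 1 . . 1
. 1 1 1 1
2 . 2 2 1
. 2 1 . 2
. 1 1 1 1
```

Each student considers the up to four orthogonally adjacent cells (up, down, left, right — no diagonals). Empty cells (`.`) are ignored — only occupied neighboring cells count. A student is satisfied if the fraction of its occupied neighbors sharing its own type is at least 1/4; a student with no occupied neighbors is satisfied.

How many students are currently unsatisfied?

2

(1,1)1 2/2 ok
(1,2)1 2/3 ok
(1,3)2 1/2 ok
(1,4)2 1/1 ok
(2,1)1 2/2 ok
(2,2)1 3/3 ok
(2,5)1 1/1 ok
(3,2)1 2/2 ok
(3,3)1 2/3 ok
(3,4)1 2/3 ok
(3,5)1 3/3 ok
(4,1)2 0/0 ok
(4,3)2 1/3 ok
(4,4)2 1/3 ok
(4,5)1 1/3 ok
(5,2)2 0/2 unhappy
(5,3)1 1/3 ok
(5,5)2 0/2 unhappy
(6,2)1 1/2 ok
(6,3)1 3/3 ok
(6,4)1 2/2 ok
(6,5)1 1/2 ok
Unsatisfied: (5,2), (5,5) — 2 in total.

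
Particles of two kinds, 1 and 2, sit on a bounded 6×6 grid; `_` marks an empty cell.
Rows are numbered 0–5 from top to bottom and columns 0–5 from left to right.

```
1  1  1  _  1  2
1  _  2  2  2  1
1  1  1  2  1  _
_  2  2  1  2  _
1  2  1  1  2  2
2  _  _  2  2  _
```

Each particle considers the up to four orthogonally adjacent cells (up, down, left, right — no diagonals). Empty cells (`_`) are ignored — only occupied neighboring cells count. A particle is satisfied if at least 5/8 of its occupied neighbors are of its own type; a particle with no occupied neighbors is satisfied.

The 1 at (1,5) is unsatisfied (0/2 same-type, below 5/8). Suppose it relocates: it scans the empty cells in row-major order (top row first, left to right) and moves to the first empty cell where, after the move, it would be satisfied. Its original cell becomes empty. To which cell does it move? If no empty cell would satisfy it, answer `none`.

Vacating (1,5). Empty cells in order:
  (0,3): 2/3 same-type → satisfied — stop here.

(0,3)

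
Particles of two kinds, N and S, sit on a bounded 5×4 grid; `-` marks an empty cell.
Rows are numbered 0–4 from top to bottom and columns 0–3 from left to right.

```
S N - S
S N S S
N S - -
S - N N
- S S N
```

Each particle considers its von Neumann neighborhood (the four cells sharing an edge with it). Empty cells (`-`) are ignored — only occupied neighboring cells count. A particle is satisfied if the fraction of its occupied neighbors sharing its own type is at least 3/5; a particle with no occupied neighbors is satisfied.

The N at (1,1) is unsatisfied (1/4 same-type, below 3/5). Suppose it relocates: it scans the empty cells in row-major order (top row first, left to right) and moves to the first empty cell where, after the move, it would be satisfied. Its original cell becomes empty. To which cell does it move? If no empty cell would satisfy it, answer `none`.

none

Vacating (1,1). Empty cells in order:
  (0,2): 1/3 same-type → still unsatisfied.
  (2,2): 1/3 same-type → still unsatisfied.
  (2,3): 1/2 same-type → still unsatisfied.
  (3,1): 1/4 same-type → still unsatisfied.
  (4,0): 0/2 same-type → still unsatisfied.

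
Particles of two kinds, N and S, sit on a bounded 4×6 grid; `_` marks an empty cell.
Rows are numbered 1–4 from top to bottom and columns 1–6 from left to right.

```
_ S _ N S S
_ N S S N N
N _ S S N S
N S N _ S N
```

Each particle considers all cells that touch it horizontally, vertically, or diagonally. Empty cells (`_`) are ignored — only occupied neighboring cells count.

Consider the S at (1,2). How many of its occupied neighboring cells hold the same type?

Occupied neighbors of (1,2): (2,2)=N, (2,3)=S.
Same type (S): 1 of 2.

1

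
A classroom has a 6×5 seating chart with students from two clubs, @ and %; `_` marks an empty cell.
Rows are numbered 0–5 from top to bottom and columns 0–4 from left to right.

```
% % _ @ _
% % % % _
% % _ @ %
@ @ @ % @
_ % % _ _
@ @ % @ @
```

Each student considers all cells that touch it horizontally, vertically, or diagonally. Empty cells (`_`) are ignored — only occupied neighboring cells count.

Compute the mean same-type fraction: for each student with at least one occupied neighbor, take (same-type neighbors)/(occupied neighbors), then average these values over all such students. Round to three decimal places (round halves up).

0.527

(0,0)% 3/3
(0,1)% 4/4
(0,3)@ 0/2
(1,0)% 5/5
(1,1)% 6/6
(1,2)% 4/6
(1,3)% 2/4
(2,0)% 3/5
(2,1)% 4/7
(2,3)@ 2/6
(2,4)% 2/4
(3,0)@ 1/4
(3,1)@ 2/6
(3,2)@ 2/6
(3,3)% 2/5
(3,4)@ 1/3
(4,1)% 2/7
(4,2)% 3/7
(5,0)@ 1/2
(5,1)@ 1/4
(5,2)% 2/4
(5,3)@ 1/3
(5,4)@ 1/1
Sum over 23 students: 3/3 + 4/4 + 0/2 + 5/5 + 6/6 + 4/6 + 2/4 + 3/5 + 4/7 + 2/6 + 2/4 + 1/4 + 2/6 + 2/6 + 2/5 + 1/3 + 2/7 + 3/7 + 1/2 + 1/4 + 2/4 + 1/3 + 1/1 = 509/42; mean = 509/42 ÷ 23 = 509/966 = 0.526915… → 0.527.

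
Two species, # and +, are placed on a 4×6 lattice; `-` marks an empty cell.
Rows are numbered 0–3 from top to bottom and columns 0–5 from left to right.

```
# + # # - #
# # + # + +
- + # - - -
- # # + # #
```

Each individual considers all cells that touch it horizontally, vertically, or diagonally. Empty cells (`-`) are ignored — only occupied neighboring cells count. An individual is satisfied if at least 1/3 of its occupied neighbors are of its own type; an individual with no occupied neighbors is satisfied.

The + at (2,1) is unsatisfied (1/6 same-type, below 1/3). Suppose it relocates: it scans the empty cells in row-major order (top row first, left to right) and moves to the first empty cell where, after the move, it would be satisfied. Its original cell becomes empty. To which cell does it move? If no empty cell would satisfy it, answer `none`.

Vacating (2,1). Empty cells in order:
  (0,4): 2/5 same-type → satisfied — stop here.

(0,4)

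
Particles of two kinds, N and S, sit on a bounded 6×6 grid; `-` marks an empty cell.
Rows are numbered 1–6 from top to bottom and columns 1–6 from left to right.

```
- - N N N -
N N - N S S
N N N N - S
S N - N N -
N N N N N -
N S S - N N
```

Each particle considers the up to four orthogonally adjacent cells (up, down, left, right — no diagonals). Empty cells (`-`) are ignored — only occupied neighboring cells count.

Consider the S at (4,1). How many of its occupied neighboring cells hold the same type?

Occupied neighbors of (4,1): (3,1)=N, (5,1)=N, (4,2)=N.
Same type (S): 0 of 3.

0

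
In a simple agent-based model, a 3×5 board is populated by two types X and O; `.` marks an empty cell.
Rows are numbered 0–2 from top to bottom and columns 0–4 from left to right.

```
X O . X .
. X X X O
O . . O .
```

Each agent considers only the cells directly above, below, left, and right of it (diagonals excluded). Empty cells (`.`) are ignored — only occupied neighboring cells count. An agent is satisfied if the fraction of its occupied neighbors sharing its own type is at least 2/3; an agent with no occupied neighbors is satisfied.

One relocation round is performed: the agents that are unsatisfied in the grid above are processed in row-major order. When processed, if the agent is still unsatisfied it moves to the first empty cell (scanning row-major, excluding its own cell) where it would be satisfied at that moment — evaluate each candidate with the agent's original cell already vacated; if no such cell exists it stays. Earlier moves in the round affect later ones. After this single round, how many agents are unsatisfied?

1

Initially unsatisfied (in order): (0,0), (0,1), (1,1), (1,3), (1,4), (2,3).
  (0,0) → (0,2).
  (0,1) → (0,0).
  (1,1): now satisfied by earlier moves; stays.
  (1,3) → (0,1).
  (1,4): now satisfied by earlier moves; stays.
  (2,3): now satisfied by earlier moves; stays.
Resulting grid:
O X X X .
. X X . O
O . . O .
Unsatisfied now: (0,0).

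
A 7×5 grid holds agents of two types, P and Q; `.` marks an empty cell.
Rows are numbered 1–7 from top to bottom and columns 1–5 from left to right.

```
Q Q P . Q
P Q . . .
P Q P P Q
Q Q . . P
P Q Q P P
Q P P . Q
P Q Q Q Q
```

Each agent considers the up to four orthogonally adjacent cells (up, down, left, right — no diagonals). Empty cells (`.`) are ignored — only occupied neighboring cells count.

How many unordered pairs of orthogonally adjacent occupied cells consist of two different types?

Scan each occupied cell's neighbors to the right and below so each pair is counted once.
From row 1: 2 unlike of 4 pairs (running 2/4).
From row 2: 1 unlike of 3 pairs (running 3/7).
From row 3: 5 unlike of 7 pairs (running 8/14).
From row 4: 1 unlike of 4 pairs (running 9/18).
From row 5: 6 unlike of 8 pairs (running 15/26).
From row 6: 4 unlike of 6 pairs (running 19/32).
From row 7: 1 unlike of 4 pairs (running 20/36).
Total adjacent occupied pairs: 36; unlike-type pairs: 20.

20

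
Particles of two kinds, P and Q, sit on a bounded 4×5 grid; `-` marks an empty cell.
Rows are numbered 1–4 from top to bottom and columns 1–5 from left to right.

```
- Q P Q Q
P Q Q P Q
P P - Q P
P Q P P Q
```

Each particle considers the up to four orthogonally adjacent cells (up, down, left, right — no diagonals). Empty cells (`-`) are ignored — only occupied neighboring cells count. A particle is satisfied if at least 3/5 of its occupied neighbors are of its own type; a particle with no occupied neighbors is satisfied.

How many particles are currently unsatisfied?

16

Row 1: (1,2)Q 1/2 unhappy · (1,3)P 0/3 unhappy · (1,4)Q 1/3 unhappy · (1,5)Q 2/2 ok
Row 2: (2,1)P 1/2 unhappy · (2,2)Q 2/4 unhappy · (2,3)Q 1/3 unhappy · (2,4)P 0/4 unhappy · (2,5)Q 1/3 unhappy
Row 3: (3,1)P 3/3 ok · (3,2)P 1/3 unhappy · (3,4)Q 0/3 unhappy · (3,5)P 0/3 unhappy
Row 4: (4,1)P 1/2 unhappy · (4,2)Q 0/3 unhappy · (4,3)P 1/2 unhappy · (4,4)P 1/3 unhappy · (4,5)Q 0/2 unhappy
Unsatisfied: (1,2), (1,3), (1,4), (2,1), (2,2), (2,3), (2,4), (2,5), (3,2), (3,4), (3,5), (4,1), (4,2), (4,3), (4,4), (4,5) — 16 in total.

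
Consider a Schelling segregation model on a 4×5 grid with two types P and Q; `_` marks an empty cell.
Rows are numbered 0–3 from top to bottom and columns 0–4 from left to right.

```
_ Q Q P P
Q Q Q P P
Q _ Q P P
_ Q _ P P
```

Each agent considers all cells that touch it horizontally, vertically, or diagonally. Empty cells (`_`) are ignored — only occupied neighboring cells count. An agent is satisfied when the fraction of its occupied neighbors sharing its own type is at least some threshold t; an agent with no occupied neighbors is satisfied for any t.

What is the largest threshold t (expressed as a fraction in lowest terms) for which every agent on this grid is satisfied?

Row 0: (0,1)Q 4/4 · (0,2)Q 3/5 · (0,3)P 3/5 · (0,4)P 3/3
Row 1: (1,0)Q 3/3 · (1,1)Q 6/6 · (1,2)Q 4/7 · (1,3)P 5/8 · (1,4)P 5/5
Row 2: (2,0)Q 3/3 · (2,2)Q 3/6 · (2,3)P 5/7 · (2,4)P 5/5
Row 3: (3,1)Q 2/2 · (3,3)P 3/4 · (3,4)P 3/3
The smallest same-type fraction is 3/6 at (2,2), which reduces to 1/2. Any threshold above that leaves this agent unsatisfied.

1/2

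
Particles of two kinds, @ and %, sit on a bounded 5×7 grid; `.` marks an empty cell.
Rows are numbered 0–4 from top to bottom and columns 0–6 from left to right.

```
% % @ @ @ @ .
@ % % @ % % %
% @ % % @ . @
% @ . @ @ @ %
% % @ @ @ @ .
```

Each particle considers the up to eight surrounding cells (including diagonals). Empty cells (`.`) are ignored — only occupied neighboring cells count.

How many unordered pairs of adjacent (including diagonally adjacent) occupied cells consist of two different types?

Scan each occupied cell's neighbors to the right and below (and the two forward diagonals) so each pair is counted once.
From row 0: 12 unlike of 22 pairs (running 12/22).
From row 1: 12 unlike of 22 pairs (running 24/44).
From row 2: 10 unlike of 17 pairs (running 34/61).
From row 3: 5 unlike of 18 pairs (running 39/79).
From row 4: 1 unlike of 5 pairs (running 40/84).
Total adjacent occupied pairs: 84; unlike-type pairs: 40.

40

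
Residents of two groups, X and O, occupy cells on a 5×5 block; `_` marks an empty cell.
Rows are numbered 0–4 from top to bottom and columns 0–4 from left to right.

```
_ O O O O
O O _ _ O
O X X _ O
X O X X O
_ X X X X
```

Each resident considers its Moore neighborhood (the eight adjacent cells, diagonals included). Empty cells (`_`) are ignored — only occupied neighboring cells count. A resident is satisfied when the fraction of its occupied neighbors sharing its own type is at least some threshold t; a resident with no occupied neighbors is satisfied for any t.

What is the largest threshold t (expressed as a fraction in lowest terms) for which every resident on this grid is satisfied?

(0,1)O 3/3
(0,2)O 3/3
(0,3)O 3/3
(0,4)O 2/2
(1,0)O 3/4
(1,1)O 4/6
(1,4)O 3/3
(2,0)O 3/5
(2,1)X 3/7
(2,2)X 3/5
(2,4)O 2/3
(3,0)X 2/4
(3,1)O 1/7
(3,2)X 6/7
(3,3)X 5/7
(3,4)O 1/4
(4,1)X 3/4
(4,2)X 4/5
(4,3)X 4/5
(4,4)X 2/3
The smallest same-type fraction is 1/7 at (3,1), which reduces to 1/7. Any threshold above that leaves this resident unsatisfied.

1/7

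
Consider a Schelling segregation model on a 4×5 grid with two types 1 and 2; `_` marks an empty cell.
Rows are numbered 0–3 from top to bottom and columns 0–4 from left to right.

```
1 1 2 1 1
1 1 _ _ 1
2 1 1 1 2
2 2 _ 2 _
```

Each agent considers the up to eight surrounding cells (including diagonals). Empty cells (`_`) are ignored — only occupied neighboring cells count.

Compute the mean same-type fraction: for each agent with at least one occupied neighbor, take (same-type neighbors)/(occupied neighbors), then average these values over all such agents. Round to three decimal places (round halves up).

Row 0: (0,0)1 3/3 · (0,1)1 3/4 · (0,2)2 0/3 · (0,3)1 2/3 · (0,4)1 2/2
Row 1: (1,0)1 4/5 · (1,1)1 5/7 · (1,4)1 3/4
Row 2: (2,0)2 2/5 · (2,1)1 3/6 · (2,2)1 3/5 · (2,3)1 2/4 · (2,4)2 1/3
Row 3: (3,0)2 2/3 · (3,1)2 2/4 · (3,3)2 1/3
Sum over 16 agents: 3/3 + 3/4 + 0/3 + 2/3 + 2/2 + 4/5 + 5/7 + 3/4 + 2/5 + 3/6 + 3/5 + 2/4 + 1/3 + 2/3 + 2/4 + 1/3 = 333/35; mean = 333/35 ÷ 16 = 333/560 = 0.594642… → 0.595.

0.595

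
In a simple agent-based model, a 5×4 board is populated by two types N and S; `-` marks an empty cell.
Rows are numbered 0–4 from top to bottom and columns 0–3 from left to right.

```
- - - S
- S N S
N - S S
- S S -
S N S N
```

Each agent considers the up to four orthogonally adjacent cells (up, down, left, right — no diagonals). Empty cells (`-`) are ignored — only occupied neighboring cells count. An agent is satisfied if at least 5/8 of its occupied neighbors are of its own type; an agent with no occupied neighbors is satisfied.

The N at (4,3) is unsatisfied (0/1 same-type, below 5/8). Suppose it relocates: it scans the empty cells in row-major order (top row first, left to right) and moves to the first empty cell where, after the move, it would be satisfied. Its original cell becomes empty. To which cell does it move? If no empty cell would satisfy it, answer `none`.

(0,0)

Vacating (4,3). Empty cells in order:
  (0,0): 0/0 same-type → satisfied — stop here.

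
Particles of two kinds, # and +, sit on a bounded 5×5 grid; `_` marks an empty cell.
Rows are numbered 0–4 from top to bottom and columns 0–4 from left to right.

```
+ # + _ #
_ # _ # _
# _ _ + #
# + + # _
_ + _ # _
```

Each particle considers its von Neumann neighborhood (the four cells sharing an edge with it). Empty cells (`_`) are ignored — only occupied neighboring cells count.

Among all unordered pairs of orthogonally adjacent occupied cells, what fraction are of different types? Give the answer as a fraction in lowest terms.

7/12

Scan each occupied cell's neighbors to the right and below so each pair is counted once.
Row 0: +(0,0)–#(0,1)≠ #(0,1)–+(0,2)≠ #(0,1)–#(1,1)=  → 2/3 unlike.
Row 1: #(1,3)–+(2,3)≠  → 1/1 unlike.
Row 2: #(2,0)–#(3,0)= +(2,3)–#(2,4)≠ +(2,3)–#(3,3)≠  → 2/3 unlike.
Row 3: #(3,0)–+(3,1)≠ +(3,1)–+(3,2)= +(3,1)–+(4,1)= +(3,2)–#(3,3)≠ #(3,3)–#(4,3)=  → 2/5 unlike.
Total adjacent occupied pairs: 12; unlike-type pairs: 7.
7/12 is already in lowest terms.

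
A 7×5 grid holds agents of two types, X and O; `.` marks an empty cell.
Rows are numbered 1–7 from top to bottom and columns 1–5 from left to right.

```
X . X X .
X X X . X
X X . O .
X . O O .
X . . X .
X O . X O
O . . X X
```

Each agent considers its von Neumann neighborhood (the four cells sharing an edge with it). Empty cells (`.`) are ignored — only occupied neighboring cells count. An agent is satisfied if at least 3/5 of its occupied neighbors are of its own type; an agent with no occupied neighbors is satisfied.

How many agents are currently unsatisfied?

(1,1)X 1/1 ✓
(1,3)X 2/2 ✓
(1,4)X 1/1 ✓
(2,1)X 3/3 ✓
(2,2)X 3/3 ✓
(2,3)X 2/2 ✓
(2,5)X 0/0 ✓
(3,1)X 3/3 ✓
(3,2)X 2/2 ✓
(3,4)O 1/1 ✓
(4,1)X 2/2 ✓
(4,3)O 1/1 ✓
(4,4)O 2/3 ✓
(5,1)X 2/2 ✓
(5,4)X 1/2 ✗
(6,1)X 1/3 ✗
(6,2)O 0/1 ✗
(6,4)X 2/3 ✓
(6,5)O 0/2 ✗
(7,1)O 0/1 ✗
(7,4)X 2/2 ✓
(7,5)X 1/2 ✗
Unsatisfied: (5,4), (6,1), (6,2), (6,5), (7,1), (7,5) — 6 in total.

6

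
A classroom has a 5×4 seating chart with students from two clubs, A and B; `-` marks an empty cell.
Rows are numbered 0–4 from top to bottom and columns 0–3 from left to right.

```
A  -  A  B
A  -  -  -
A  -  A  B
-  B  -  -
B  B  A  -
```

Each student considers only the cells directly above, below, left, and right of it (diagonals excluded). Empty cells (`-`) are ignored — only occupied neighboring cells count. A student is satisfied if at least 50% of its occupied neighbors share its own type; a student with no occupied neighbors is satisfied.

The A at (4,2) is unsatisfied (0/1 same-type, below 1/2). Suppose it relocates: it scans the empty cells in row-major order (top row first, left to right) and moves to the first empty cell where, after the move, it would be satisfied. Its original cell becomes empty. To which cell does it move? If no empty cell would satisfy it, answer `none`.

Vacating (4,2). Empty cells in order:
  (0,1): 2/2 same-type → satisfied — stop here.

(0,1)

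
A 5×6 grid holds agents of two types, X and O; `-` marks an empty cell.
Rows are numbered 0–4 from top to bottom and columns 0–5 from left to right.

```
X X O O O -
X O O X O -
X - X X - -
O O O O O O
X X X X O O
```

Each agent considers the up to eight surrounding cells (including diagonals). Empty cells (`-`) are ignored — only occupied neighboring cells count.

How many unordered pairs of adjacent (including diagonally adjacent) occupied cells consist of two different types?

35

Scan each occupied cell's neighbors to the right and below (and the two forward diagonals) so each pair is counted once.
Row 0: X(0,0)–X(0,1)= X(0,0)–X(1,0)= X(0,0)–O(1,1)≠ X(0,1)–O(0,2)≠ X(0,1)–O(1,1)≠ X(0,1)–O(1,2)≠ X(0,1)–X(1,0)= O(0,2)–O(0,3)= O(0,2)–O(1,2)= O(0,2)–X(1,3)≠ O(0,2)–O(1,1)= O(0,3)–O(0,4)= O(0,3)–X(1,3)≠ O(0,3)–O(1,4)= O(0,3)–O(1,2)= O(0,4)–O(1,4)= O(0,4)–X(1,3)≠  → 7/17 unlike.
Row 1: X(1,0)–O(1,1)≠ X(1,0)–X(2,0)= O(1,1)–O(1,2)= O(1,1)–X(2,2)≠ O(1,1)–X(2,0)≠ O(1,2)–X(1,3)≠ O(1,2)–X(2,2)≠ O(1,2)–X(2,3)≠ X(1,3)–O(1,4)≠ X(1,3)–X(2,3)= X(1,3)–X(2,2)= O(1,4)–X(2,3)≠  → 8/12 unlike.
Row 2: X(2,0)–O(3,0)≠ X(2,0)–O(3,1)≠ X(2,2)–X(2,3)= X(2,2)–O(3,2)≠ X(2,2)–O(3,3)≠ X(2,2)–O(3,1)≠ X(2,3)–O(3,3)≠ X(2,3)–O(3,4)≠ X(2,3)–O(3,2)≠  → 8/9 unlike.
Row 3: O(3,0)–O(3,1)= O(3,0)–X(4,0)≠ O(3,0)–X(4,1)≠ O(3,1)–O(3,2)= O(3,1)–X(4,1)≠ O(3,1)–X(4,2)≠ O(3,1)–X(4,0)≠ O(3,2)–O(3,3)= O(3,2)–X(4,2)≠ O(3,2)–X(4,3)≠ O(3,2)–X(4,1)≠ O(3,3)–O(3,4)= O(3,3)–X(4,3)≠ O(3,3)–O(4,4)= O(3,3)–X(4,2)≠ O(3,4)–O(3,5)= O(3,4)–O(4,4)= O(3,4)–O(4,5)= O(3,4)–X(4,3)≠ O(3,5)–O(4,5)= O(3,5)–O(4,4)=  → 11/21 unlike.
Row 4: X(4,0)–X(4,1)= X(4,1)–X(4,2)= X(4,2)–X(4,3)= X(4,3)–O(4,4)≠ O(4,4)–O(4,5)=  → 1/5 unlike.
Total adjacent occupied pairs: 64; unlike-type pairs: 35.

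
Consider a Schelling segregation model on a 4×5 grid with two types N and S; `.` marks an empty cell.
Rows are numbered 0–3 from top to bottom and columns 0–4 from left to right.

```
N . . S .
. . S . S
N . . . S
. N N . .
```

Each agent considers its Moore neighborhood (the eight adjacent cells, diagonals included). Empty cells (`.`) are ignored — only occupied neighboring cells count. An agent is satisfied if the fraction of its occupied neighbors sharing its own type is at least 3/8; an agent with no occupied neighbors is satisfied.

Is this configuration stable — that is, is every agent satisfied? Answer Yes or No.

(0,0)N 0/0 satisfied
(0,3)S 2/2 satisfied
(1,2)S 1/1 satisfied
(1,4)S 2/2 satisfied
(2,0)N 1/1 satisfied
(2,4)S 1/1 satisfied
(3,1)N 2/2 satisfied
(3,2)N 1/1 satisfied
All meet the threshold, so the configuration is stable.

Yes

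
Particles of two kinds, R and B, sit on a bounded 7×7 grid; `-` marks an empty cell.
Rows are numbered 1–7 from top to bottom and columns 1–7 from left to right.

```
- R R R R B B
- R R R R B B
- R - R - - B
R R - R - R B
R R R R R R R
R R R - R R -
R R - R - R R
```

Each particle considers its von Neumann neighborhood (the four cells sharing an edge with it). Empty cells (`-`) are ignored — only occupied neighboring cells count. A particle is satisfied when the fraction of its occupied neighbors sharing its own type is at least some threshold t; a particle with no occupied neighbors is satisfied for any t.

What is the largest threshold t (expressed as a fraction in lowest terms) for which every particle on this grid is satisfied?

1/3

Row 1: (1,2)R 2/2 · (1,3)R 3/3 · (1,4)R 3/3 · (1,5)R 2/3 · (1,6)B 2/3 · (1,7)B 2/2
Row 2: (2,2)R 3/3 · (2,3)R 3/3 · (2,4)R 4/4 · (2,5)R 2/3 · (2,6)B 2/3 · (2,7)B 3/3
Row 3: (3,2)R 2/2 · (3,4)R 2/2 · (3,7)B 2/2
Row 4: (4,1)R 2/2 · (4,2)R 3/3 · (4,4)R 2/2 · (4,6)R 1/2 · (4,7)B 1/3
Row 5: (5,1)R 3/3 · (5,2)R 4/4 · (5,3)R 3/3 · (5,4)R 3/3 · (5,5)R 3/3 · (5,6)R 4/4 · (5,7)R 1/2
Row 6: (6,1)R 3/3 · (6,2)R 4/4 · (6,3)R 2/2 · (6,5)R 2/2 · (6,6)R 3/3
Row 7: (7,1)R 2/2 · (7,2)R 2/2 · (7,4)R — no occupied neighbors · (7,6)R 2/2 · (7,7)R 1/1
The smallest same-type fraction is 1/3 at (4,7), which reduces to 1/3. Any threshold above that leaves this particle unsatisfied.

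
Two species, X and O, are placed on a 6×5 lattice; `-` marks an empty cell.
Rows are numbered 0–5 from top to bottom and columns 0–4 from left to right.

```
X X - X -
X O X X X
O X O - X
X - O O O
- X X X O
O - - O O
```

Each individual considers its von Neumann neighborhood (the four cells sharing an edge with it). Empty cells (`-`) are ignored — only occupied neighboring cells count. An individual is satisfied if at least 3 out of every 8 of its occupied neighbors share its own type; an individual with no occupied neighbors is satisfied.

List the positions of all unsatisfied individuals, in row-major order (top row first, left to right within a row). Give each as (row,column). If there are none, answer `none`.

Row 0: (0,0)X 2/2 satisfied · (0,1)X 1/2 satisfied · (0,3)X 1/1 satisfied
Row 1: (1,0)X 1/3 not · (1,1)O 0/4 not · (1,2)X 1/3 not · (1,3)X 3/3 satisfied · (1,4)X 2/2 satisfied
Row 2: (2,0)O 0/3 not · (2,1)X 0/3 not · (2,2)O 1/3 not · (2,4)X 1/2 satisfied
Row 3: (3,0)X 0/1 not · (3,2)O 2/3 satisfied · (3,3)O 2/3 satisfied · (3,4)O 2/3 satisfied
Row 4: (4,1)X 1/1 satisfied · (4,2)X 2/3 satisfied · (4,3)X 1/4 not · (4,4)O 2/3 satisfied
Row 5: (5,0)O 0/0 satisfied · (5,3)O 1/2 satisfied · (5,4)O 2/2 satisfied

(1,0), (1,1), (1,2), (2,0), (2,1), (2,2), (3,0), (4,3)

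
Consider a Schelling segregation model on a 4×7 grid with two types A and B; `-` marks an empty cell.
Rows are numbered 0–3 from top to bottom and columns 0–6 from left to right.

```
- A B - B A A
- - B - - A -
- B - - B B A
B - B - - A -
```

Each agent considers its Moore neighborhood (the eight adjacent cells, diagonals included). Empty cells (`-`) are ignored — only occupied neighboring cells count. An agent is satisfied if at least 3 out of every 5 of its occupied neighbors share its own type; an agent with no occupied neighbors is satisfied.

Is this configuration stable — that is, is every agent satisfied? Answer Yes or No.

Row 0: (0,1)A 0/2 ✗ · (0,2)B 1/2 ✗ · (0,4)B 0/2 ✗ · (0,5)A 2/3 ✓ · (0,6)A 2/2 ✓
Row 1: (1,2)B 2/3 ✓ · (1,5)A 3/6 ✗
Row 2: (2,1)B 3/3 ✓ · (2,4)B 1/3 ✗ · (2,5)B 1/4 ✗ · (2,6)A 2/3 ✓
Row 3: (3,0)B 1/1 ✓ · (3,2)B 1/1 ✓ · (3,5)A 1/3 ✗
For instance (0,1) has only 0/2 same-type neighbors, below 3/5.

No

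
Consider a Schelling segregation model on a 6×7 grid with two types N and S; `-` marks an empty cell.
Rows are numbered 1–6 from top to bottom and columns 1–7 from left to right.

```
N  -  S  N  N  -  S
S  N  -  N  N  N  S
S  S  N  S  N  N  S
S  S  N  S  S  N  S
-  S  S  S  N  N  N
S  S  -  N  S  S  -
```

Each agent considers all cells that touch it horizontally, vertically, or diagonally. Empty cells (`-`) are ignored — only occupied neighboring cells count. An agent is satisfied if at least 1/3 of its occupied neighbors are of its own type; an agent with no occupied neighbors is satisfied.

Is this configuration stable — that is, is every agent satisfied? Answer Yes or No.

No

Row 1: (1,1)N 1/2 ✓ · (1,3)S 0/3 ✗ · (1,4)N 3/4 ✓ · (1,5)N 4/4 ✓ · (1,7)S 1/2 ✓
Row 2: (2,1)S 2/4 ✓ · (2,2)N 2/6 ✓ · (2,4)N 5/7 ✓ · (2,5)N 6/7 ✓ · (2,6)N 4/7 ✓ · (2,7)S 2/4 ✓
Row 3: (3,1)S 4/5 ✓ · (3,2)S 4/7 ✓ · (3,3)N 3/7 ✓ · (3,4)S 2/7 ✗ · (3,5)N 5/8 ✓ · (3,6)N 4/8 ✓ · (3,7)S 2/5 ✓
Row 4: (4,1)S 4/4 ✓ · (4,2)S 5/7 ✓ · (4,3)N 1/8 ✗ · (4,4)S 4/8 ✓ · (4,5)S 3/8 ✓ · (4,6)N 5/8 ✓ · (4,7)S 1/5 ✗
Row 5: (5,2)S 5/6 ✓ · (5,3)S 5/7 ✓ · (5,4)S 4/7 ✓ · (5,5)N 3/8 ✓ · (5,6)N 3/7 ✓ · (5,7)N 2/4 ✓
Row 6: (6,1)S 2/2 ✓ · (6,2)S 3/3 ✓ · (6,4)N 1/4 ✗ · (6,5)S 2/5 ✓ · (6,6)S 1/4 ✗
For instance (1,3) has only 0/3 same-type neighbors, below 1/3.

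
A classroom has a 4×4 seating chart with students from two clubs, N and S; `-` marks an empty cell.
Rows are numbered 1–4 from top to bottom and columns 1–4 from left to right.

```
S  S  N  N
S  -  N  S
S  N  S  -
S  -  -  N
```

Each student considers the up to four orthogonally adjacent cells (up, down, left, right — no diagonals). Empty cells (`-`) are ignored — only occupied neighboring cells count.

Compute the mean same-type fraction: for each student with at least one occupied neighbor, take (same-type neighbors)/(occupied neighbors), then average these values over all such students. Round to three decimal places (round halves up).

0.515

Row 1: (1,1)S 2/2 · (1,2)S 1/2 · (1,3)N 2/3 · (1,4)N 1/2
Row 2: (2,1)S 2/2 · (2,3)N 1/3 · (2,4)S 0/2
Row 3: (3,1)S 2/3 · (3,2)N 0/2 · (3,3)S 0/2
Row 4: (4,1)S 1/1 · (4,4)N — no occupied neighbors
Sum over 11 students: 2/2 + 1/2 + 2/3 + 1/2 + 2/2 + 1/3 + 0/2 + 2/3 + 0/2 + 0/2 + 1/1 = 17/3; mean = 17/3 ÷ 11 = 17/33 = 0.515151… → 0.515.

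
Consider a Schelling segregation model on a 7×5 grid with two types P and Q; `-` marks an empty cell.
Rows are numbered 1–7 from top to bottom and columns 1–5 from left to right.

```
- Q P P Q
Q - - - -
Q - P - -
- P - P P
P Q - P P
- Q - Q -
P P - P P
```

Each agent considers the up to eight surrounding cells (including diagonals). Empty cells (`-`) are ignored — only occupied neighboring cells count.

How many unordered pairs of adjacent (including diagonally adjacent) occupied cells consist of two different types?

12

Scan each occupied cell's neighbors to the right and below (and the two forward diagonals) so each pair is counted once.
From row 1: 2 unlike of 4 pairs (running 2/4).
From row 2: 0 unlike of 1 pairs (running 2/5).
From row 3: 1 unlike of 3 pairs (running 3/8).
From row 4: 1 unlike of 7 pairs (running 4/15).
From row 5: 4 unlike of 6 pairs (running 8/21).
From row 6: 4 unlike of 4 pairs (running 12/25).
From row 7: 0 unlike of 2 pairs (running 12/27).
Total adjacent occupied pairs: 27; unlike-type pairs: 12.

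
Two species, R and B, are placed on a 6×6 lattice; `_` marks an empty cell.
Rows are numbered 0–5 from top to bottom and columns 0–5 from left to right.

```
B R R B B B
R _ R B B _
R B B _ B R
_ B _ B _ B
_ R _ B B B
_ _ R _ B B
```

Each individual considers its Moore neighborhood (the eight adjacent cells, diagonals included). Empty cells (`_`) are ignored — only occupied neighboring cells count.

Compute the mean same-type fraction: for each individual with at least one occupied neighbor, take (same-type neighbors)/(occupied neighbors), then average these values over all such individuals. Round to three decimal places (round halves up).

0.663

Row 0: (0,0)B 0/2 · (0,1)R 3/4 · (0,2)R 2/4 · (0,3)B 3/5 · (0,4)B 4/4 · (0,5)B 2/2
Row 1: (1,0)R 2/4 · (1,2)R 2/6 · (1,3)B 5/7 · (1,4)B 5/6
Row 2: (2,0)R 1/3 · (2,1)B 2/5 · (2,2)B 4/5 · (2,4)B 4/5 · (2,5)R 0/3
Row 3: (3,1)B 2/4 · (3,3)B 4/4 · (3,5)B 3/4
Row 4: (4,1)R 1/2 · (4,3)B 3/4 · (4,4)B 6/6 · (4,5)B 4/4
Row 5: (5,2)R 1/2 · (5,4)B 4/4 · (5,5)B 3/3
Sum over 25 individuals: 0/2 + 3/4 + 2/4 + 3/5 + 4/4 + 2/2 + 2/4 + 2/6 + 5/7 + 5/6 + 1/3 + 2/5 + 4/5 + 4/5 + 0/3 + 2/4 + 4/4 + 3/4 + 1/2 + 3/4 + 6/6 + 4/4 + 1/2 + 4/4 + 3/3 = 2319/140; mean = 2319/140 ÷ 25 = 2319/3500 = 0.662571… → 0.663.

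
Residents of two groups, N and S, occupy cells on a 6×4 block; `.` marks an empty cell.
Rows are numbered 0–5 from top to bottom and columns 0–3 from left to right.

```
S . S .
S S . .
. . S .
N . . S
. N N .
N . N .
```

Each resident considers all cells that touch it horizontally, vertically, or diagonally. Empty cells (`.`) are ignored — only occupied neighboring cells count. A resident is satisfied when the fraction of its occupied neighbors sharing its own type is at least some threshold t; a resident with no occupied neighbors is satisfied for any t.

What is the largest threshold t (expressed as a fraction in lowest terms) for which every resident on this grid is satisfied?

1/2

(0,0)S 2/2
(0,2)S 1/1
(1,0)S 2/2
(1,1)S 4/4
(2,2)S 2/2
(3,0)N 1/1
(3,3)S 1/2
(4,1)N 4/4
(4,2)N 2/3
(5,0)N 1/1
(5,2)N 2/2
The smallest same-type fraction is 1/2 at (3,3), which reduces to 1/2. Any threshold above that leaves this resident unsatisfied.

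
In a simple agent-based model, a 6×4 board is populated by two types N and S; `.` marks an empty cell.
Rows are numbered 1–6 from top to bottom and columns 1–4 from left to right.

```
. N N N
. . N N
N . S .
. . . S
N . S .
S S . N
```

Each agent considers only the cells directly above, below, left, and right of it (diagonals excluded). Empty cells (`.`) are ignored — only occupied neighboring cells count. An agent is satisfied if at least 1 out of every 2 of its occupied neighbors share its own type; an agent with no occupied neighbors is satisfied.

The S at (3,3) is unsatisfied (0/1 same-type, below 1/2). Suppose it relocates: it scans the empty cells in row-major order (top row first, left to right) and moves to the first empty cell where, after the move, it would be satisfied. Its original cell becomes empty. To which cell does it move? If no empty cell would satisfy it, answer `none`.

(3,4)

Vacating (3,3). Empty cells in order:
  (1,1): 0/1 same-type → still unsatisfied.
  (2,1): 0/1 same-type → still unsatisfied.
  (2,2): 0/2 same-type → still unsatisfied.
  (3,2): 0/1 same-type → still unsatisfied.
  (3,4): 1/2 same-type → satisfied — stop here.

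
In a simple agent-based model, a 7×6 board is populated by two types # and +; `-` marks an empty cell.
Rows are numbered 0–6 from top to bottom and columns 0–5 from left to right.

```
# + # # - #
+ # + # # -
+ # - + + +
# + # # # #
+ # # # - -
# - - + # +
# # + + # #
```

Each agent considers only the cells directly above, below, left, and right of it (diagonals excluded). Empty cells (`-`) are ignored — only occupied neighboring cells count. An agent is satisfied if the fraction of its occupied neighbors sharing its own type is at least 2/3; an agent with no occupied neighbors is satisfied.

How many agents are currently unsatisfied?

25

(0,0)# 0/2 unhappy
(0,1)+ 0/3 unhappy
(0,2)# 1/3 unhappy
(0,3)# 2/2 ok
(0,5)# 0/0 ok
(1,0)+ 1/3 unhappy
(1,1)# 1/4 unhappy
(1,2)+ 0/3 unhappy
(1,3)# 2/4 unhappy
(1,4)# 1/2 unhappy
(2,0)+ 1/3 unhappy
(2,1)# 1/3 unhappy
(2,3)+ 1/3 unhappy
(2,4)+ 2/4 unhappy
(2,5)+ 1/2 unhappy
(3,0)# 0/3 unhappy
(3,1)+ 0/4 unhappy
(3,2)# 2/3 ok
(3,3)# 3/4 ok
(3,4)# 2/3 ok
(3,5)# 1/2 unhappy
(4,0)+ 0/3 unhappy
(4,1)# 1/3 unhappy
(4,2)# 3/3 ok
(4,3)# 2/3 ok
(5,0)# 1/2 unhappy
(5,3)+ 1/3 unhappy
(5,4)# 1/3 unhappy
(5,5)+ 0/2 unhappy
(6,0)# 2/2 ok
(6,1)# 1/2 unhappy
(6,2)+ 1/2 unhappy
(6,3)+ 2/3 ok
(6,4)# 2/3 ok
(6,5)# 1/2 unhappy
Unsatisfied: (0,0), (0,1), (0,2), (1,0), (1,1), (1,2), (1,3), (1,4), (2,0), (2,1), (2,3), (2,4), (2,5), (3,0), (3,1), (3,5), (4,0), (4,1), (5,0), (5,3), (5,4), (5,5), (6,1), (6,2), (6,5) — 25 in total.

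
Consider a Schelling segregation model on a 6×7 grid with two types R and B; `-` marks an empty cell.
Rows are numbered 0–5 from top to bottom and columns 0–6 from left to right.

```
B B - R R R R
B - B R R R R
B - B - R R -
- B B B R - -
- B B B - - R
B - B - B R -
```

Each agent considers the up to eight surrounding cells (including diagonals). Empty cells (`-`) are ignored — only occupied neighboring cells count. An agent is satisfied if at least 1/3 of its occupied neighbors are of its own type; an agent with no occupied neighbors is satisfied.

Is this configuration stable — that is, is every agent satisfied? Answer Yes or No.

Yes

(0,0)B 2/2 ✓
(0,1)B 3/3 ✓
(0,3)R 3/4 ✓
(0,4)R 5/5 ✓
(0,5)R 5/5 ✓
(0,6)R 3/3 ✓
(1,0)B 3/3 ✓
(1,2)B 2/4 ✓
(1,3)R 4/6 ✓
(1,4)R 7/7 ✓
(1,5)R 7/7 ✓
(1,6)R 4/4 ✓
(2,0)B 2/2 ✓
(2,2)B 4/5 ✓
(2,4)R 5/6 ✓
(2,5)R 5/5 ✓
(3,1)B 5/5 ✓
(3,2)B 6/6 ✓
(3,3)B 4/6 ✓
(3,4)R 2/4 ✓
(4,1)B 5/5 ✓
(4,2)B 6/6 ✓
(4,3)B 5/6 ✓
(4,6)R 1/1 ✓
(5,0)B 1/1 ✓
(5,2)B 3/3 ✓
(5,4)B 1/2 ✓
(5,5)R 1/2 ✓
All meet the threshold, so the configuration is stable.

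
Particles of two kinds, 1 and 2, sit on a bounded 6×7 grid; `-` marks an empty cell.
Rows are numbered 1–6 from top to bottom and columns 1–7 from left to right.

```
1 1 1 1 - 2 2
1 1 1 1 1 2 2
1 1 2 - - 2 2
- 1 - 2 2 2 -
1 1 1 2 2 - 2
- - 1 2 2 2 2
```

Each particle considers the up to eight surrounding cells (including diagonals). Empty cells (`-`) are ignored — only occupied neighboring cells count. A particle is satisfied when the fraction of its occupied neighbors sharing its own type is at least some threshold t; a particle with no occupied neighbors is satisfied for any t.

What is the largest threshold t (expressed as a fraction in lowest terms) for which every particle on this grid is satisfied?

1/6

(1,1)1 3/3
(1,2)1 5/5
(1,3)1 5/5
(1,4)1 4/4
(1,6)2 3/4
(1,7)2 3/3
(2,1)1 5/5
(2,2)1 7/8
(2,3)1 6/7
(2,4)1 4/5
(2,5)1 2/5
(2,6)2 5/6
(2,7)2 5/5
(3,1)1 4/4
(3,2)1 5/6
(3,3)2 1/6
(3,6)2 5/6
(3,7)2 4/4
(4,2)1 5/6
(4,4)2 4/5
(4,5)2 5/5
(4,6)2 5/5
(5,1)1 2/2
(5,2)1 4/4
(5,3)1 3/6
(5,4)2 5/7
(5,5)2 7/7
(5,7)2 3/3
(6,3)1 2/4
(6,4)2 3/5
(6,5)2 4/4
(6,6)2 4/4
(6,7)2 2/2
The smallest same-type fraction is 1/6 at (3,3), which reduces to 1/6. Any threshold above that leaves this particle unsatisfied.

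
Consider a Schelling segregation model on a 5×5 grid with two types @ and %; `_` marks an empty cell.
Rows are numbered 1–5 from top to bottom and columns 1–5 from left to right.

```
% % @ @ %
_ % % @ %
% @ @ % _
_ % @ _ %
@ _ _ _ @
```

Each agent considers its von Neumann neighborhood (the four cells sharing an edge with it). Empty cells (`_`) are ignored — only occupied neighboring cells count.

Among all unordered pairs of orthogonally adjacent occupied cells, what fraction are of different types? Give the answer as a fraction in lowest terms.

13/21

Scan each occupied cell's neighbors to the right and below so each pair is counted once.
Row 1: %(1,1)–%(1,2)= %(1,2)–@(1,3)≠ %(1,2)–%(2,2)= @(1,3)–@(1,4)= @(1,3)–%(2,3)≠ @(1,4)–%(1,5)≠ @(1,4)–@(2,4)= %(1,5)–%(2,5)=  → 3/8 unlike.
Row 2: %(2,2)–%(2,3)= %(2,2)–@(3,2)≠ %(2,3)–@(2,4)≠ %(2,3)–@(3,3)≠ @(2,4)–%(2,5)≠ @(2,4)–%(3,4)≠  → 5/6 unlike.
Row 3: %(3,1)–@(3,2)≠ @(3,2)–@(3,3)= @(3,2)–%(4,2)≠ @(3,3)–%(3,4)≠ @(3,3)–@(4,3)=  → 3/5 unlike.
Row 4: %(4,2)–@(4,3)≠ %(4,5)–@(5,5)≠  → 2/2 unlike.
Total adjacent occupied pairs: 21; unlike-type pairs: 13.
13/21 is already in lowest terms.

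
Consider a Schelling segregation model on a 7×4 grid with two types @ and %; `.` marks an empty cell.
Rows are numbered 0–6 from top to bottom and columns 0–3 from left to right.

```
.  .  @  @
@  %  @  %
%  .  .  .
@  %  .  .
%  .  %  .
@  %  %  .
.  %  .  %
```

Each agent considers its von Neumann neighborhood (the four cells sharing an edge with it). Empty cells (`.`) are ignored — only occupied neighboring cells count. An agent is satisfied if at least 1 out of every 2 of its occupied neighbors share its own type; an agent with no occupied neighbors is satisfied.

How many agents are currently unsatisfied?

9

Row 0: (0,2)@ 2/2 satisfied · (0,3)@ 1/2 satisfied
Row 1: (1,0)@ 0/2 not · (1,1)% 0/2 not · (1,2)@ 1/3 not · (1,3)% 0/2 not
Row 2: (2,0)% 0/2 not
Row 3: (3,0)@ 0/3 not · (3,1)% 0/1 not
Row 4: (4,0)% 0/2 not · (4,2)% 1/1 satisfied
Row 5: (5,0)@ 0/2 not · (5,1)% 2/3 satisfied · (5,2)% 2/2 satisfied
Row 6: (6,1)% 1/1 satisfied · (6,3)% 0/0 satisfied
Unsatisfied: (1,0), (1,1), (1,2), (1,3), (2,0), (3,0), (3,1), (4,0), (5,0) — 9 in total.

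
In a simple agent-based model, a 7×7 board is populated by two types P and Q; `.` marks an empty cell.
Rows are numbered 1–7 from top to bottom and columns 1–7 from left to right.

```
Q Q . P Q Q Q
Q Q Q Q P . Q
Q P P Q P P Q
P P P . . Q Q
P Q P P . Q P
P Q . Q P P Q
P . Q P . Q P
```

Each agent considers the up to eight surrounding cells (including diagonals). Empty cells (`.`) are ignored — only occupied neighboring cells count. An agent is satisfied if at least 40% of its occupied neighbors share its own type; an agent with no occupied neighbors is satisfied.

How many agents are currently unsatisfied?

(1,1)Q 3/3 ✓
(1,2)Q 4/4 ✓
(1,4)P 1/4 ✗
(1,5)Q 2/4 ✓
(1,6)Q 3/4 ✓
(1,7)Q 2/2 ✓
(2,1)Q 4/5 ✓
(2,2)Q 5/7 ✓
(2,3)Q 4/7 ✓
(2,4)Q 3/7 ✓
(2,5)P 3/7 ✓
(2,7)Q 3/4 ✓
(3,1)Q 2/5 ✓
(3,2)P 4/8 ✓
(3,3)P 3/7 ✓
(3,4)Q 2/6 ✗
(3,5)P 2/5 ✓
(3,6)P 2/6 ✗
(3,7)Q 3/4 ✓
(4,1)P 3/5 ✓
(4,2)P 6/8 ✓
(4,3)P 5/7 ✓
(4,6)Q 3/6 ✓
(4,7)Q 3/5 ✓
(5,1)P 3/5 ✓
(5,2)Q 1/7 ✗
(5,3)P 3/6 ✓
(5,4)P 3/4 ✓
(5,6)Q 3/6 ✓
(5,7)P 1/5 ✗
(6,1)P 2/4 ✓
(6,2)Q 2/6 ✗
(6,4)Q 1/5 ✗
(6,5)P 3/6 ✓
(6,6)P 3/6 ✓
(6,7)Q 2/5 ✓
(7,1)P 1/2 ✓
(7,3)Q 2/3 ✓
(7,4)P 1/3 ✗
(7,6)Q 1/4 ✗
(7,7)P 1/3 ✗
Unsatisfied: (1,4), (3,4), (3,6), (5,2), (5,7), (6,2), (6,4), (7,4), (7,6), (7,7) — 10 in total.

10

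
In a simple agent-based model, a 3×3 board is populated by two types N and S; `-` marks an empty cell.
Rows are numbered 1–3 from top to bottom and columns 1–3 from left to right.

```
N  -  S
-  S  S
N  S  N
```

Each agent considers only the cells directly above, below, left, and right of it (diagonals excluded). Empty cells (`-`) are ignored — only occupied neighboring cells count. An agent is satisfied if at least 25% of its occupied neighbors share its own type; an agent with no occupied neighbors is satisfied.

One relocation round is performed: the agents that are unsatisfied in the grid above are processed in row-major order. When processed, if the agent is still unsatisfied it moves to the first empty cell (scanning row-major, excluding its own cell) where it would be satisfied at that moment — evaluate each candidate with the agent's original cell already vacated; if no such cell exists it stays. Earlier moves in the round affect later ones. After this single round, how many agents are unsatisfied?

Initially unsatisfied (in order): (3,1), (3,3).
  (3,1) → (1,2).
  (3,3) → (2,1).
Resulting grid:
N N S
N S S
- S -
All satisfied now.

0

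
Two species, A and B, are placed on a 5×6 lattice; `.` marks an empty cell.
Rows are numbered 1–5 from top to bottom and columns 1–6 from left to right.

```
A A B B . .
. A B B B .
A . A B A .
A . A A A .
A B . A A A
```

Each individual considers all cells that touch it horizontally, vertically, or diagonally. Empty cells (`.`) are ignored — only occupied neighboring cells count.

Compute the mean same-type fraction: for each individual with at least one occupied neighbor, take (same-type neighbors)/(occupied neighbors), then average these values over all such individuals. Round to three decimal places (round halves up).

0.692

(1,1)A 2/2
(1,2)A 2/4
(1,3)B 3/5
(1,4)B 4/4
(2,2)A 4/6
(2,3)B 4/7
(2,4)B 5/7
(2,5)B 3/4
(3,1)A 2/2
(3,3)A 3/6
(3,4)B 3/8
(3,5)A 2/5
(4,1)A 2/3
(4,3)A 3/5
(4,4)A 6/7
(4,5)A 5/6
(5,1)A 1/2
(5,2)B 0/3
(5,4)A 4/4
(5,5)A 4/4
(5,6)A 2/2
Sum over 21 individuals: 2/2 + 2/4 + 3/5 + 4/4 + 4/6 + 4/7 + 5/7 + 3/4 + 2/2 + 3/6 + 3/8 + 2/5 + 2/3 + 3/5 + 6/7 + 5/6 + 1/2 + 0/3 + 4/4 + 4/4 + 2/2 = 12209/840; mean = 12209/840 ÷ 21 = 12209/17640 = 0.692120… → 0.692.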